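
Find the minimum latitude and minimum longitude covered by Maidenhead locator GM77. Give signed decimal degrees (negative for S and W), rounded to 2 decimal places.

Field G=6, M=12: +6·20° lon, +12·10° lat → SW at lon -60°, lat 30°.
Square 7, 7: +7·2° lon, +7·1° lat → SW at lon -46°, lat 37°.
latitude 37.00, longitude -46.00.

37.00, -46.00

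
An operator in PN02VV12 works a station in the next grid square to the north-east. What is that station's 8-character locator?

Longitude extended square 1; +1 → 2.
Latitude extended square 2; +1 → 3.

PN02vv23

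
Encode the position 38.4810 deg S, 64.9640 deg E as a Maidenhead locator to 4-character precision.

MF21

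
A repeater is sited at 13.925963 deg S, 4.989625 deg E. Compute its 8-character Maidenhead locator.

JH26lb87

Offset from 180°W / 90°S: lon 184.98962°, lat 76.07404°.
Field: lon ⌊184.98962/20⌋ = 9 → J; lat ⌊76.07404/10⌋ = 7 → H.
Square: lon ⌊4.98962/2⌋ = 2; lat ⌊6.07404/1⌋ = 6.
Subsquare: lon ⌊0.98962/0.0833333⌋ = 11 → l; lat ⌊0.07404/0.0416667⌋ = 1 → b.
Extended square: lon ⌊0.07296/0.00833333⌋ = 8; lat ⌊0.03237/0.00416667⌋ = 7.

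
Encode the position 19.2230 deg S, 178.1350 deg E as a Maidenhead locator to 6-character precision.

Add 180° to longitude and 90° to latitude: 358.1350, 70.7770.
Field: 358.1350/20 → 17 → R, 70.7770/10 → 7 → H; chars RH.
Square: 18.1350/2 → 9, 0.7770/1 → 0; chars 90.
Subsquare: 0.1350/0.0833333 → 1 → b, 0.7770/0.0416667 → 18 → s; chars bs.

RH90bs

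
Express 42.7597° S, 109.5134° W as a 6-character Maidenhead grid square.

Add 180° to longitude and 90° to latitude: 70.4866, 47.2403.
Field: 70.4866/20 → 3 → D, 47.2403/10 → 4 → E; chars DE.
Square: 10.4866/2 → 5, 7.2403/1 → 7; chars 57.
Subsquare: 0.4866/0.0833333 → 5 → f, 0.2403/0.0416667 → 5 → f; chars ff.

DE57ff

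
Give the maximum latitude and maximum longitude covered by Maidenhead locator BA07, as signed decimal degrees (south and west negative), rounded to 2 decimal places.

Field B=1, A=0: +1·20° lon, +0·10° lat → SW at lon -160°, lat -90°.
Square 0, 7: +0·2° lon, +7·1° lat → SW at lon -160°, lat -83°.
Cell spans 2° lon × 1° lat. NE corner is SW corner plus one full cell.
latitude -82.00, longitude -158.00.

-82.00, -158.00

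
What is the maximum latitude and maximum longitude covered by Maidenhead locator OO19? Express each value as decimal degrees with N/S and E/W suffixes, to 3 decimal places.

60.000° N, 104.000° E

Field O=14, O=14: +14·20° lon, +14·10° lat → SW at lon 100°, lat 50°.
Square 1, 9: +1·2° lon, +9·1° lat → SW at lon 102°, lat 59°.
Cell spans 2° lon × 1° lat. NE corner is SW corner plus one full cell.
latitude 60.000° N, longitude 104.000° E.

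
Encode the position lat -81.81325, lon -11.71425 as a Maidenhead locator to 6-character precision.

IA48de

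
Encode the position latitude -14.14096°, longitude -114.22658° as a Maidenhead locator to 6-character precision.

DH25vu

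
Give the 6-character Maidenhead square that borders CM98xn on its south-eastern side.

Longitude subsquare x = 23; +1 → 24, wraps to 0 = a, carry into square.
Longitude square 9; +1 → 10, wraps to 0, carry into field.
Longitude field C = 2; +1 → 3 = D.
Latitude subsquare n = 13; −1 → 12 = m.

DM08am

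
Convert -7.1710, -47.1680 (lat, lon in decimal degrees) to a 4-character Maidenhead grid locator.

GI62

Shift to the Maidenhead origin (180°W, 90°S): lon 132.83, lat 82.83.
Field: lon ⌊132.83/20⌋ = 6 → G; lat ⌊82.83/10⌋ = 8 → I.
Square: lon ⌊12.83/2⌋ = 6; lat ⌊2.83/1⌋ = 2.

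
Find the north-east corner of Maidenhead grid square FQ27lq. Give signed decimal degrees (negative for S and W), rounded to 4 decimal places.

77.7083, -75.0000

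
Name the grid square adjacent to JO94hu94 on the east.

JO94iu04

Longitude extended square 9; +1 → 10, wraps to 0, carry into subsquare.
Longitude subsquare h = 7; +1 → 8 = i.
The latitude characters are unchanged.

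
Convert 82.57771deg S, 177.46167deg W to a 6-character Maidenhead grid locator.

AA17gk

Add 180° to longitude and 90° to latitude: 2.5383, 7.4223.
Field: lon ⌊2.5383/20⌋ = 0 → A; lat ⌊7.4223/10⌋ = 0 → A.
Square: lon ⌊2.5383/2⌋ = 1; lat ⌊7.4223/1⌋ = 7.
Subsquare: lon ⌊0.5383/0.0833333⌋ = 6 → g; lat ⌊0.4223/0.0416667⌋ = 10 → k.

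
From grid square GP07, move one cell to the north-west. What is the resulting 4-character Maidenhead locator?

FP98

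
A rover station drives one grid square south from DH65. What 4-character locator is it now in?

DH64

Latitude square 5; −1 → 4.
The longitude characters are unchanged.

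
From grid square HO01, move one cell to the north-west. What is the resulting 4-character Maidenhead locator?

GO92

Longitude square 0; −1 → -1, wraps to 9, carry into field.
Longitude field H = 7; −1 → 6 = G.
Latitude square 1; +1 → 2.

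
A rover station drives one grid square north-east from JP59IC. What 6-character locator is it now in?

JP59jd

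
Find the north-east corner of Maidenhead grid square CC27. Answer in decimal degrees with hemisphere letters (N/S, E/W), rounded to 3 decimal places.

62.000° S, 134.000° W

Field C=2, C=2: +2·20° lon, +2·10° lat → SW at lon -140°, lat -70°.
Square 2, 7: +2·2° lon, +7·1° lat → SW at lon -136°, lat -63°.
Cell spans 2° lon × 1° lat. NE corner is SW corner plus one full cell.
latitude 62.000° S, longitude 134.000° W.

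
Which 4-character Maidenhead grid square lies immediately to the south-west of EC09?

Longitude square 0; −1 → -1, wraps to 9, carry into field.
Longitude field E = 4; −1 → 3 = D.
Latitude square 9; −1 → 8.

DC98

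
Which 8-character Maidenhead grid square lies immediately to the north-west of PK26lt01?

PK26kt92

Longitude extended square 0; −1 → -1, wraps to 9, carry into subsquare.
Longitude subsquare l = 11; −1 → 10 = k.
Latitude extended square 1; +1 → 2.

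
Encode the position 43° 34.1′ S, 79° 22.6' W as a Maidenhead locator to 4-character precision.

FE06

Add 180° to longitude and 90° to latitude: 100.62, 46.43.
Field (20°×10°, letters A–R): 100.62/20 → 5 → F, 46.43/10 → 4 → E; chars FE.
Square (2°×1°, digits 0–9): 0.62/2 → 0, 6.43/1 → 6; chars 06.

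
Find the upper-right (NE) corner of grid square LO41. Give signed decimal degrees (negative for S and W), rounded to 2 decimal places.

52.00, 50.00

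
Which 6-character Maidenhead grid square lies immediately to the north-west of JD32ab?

JD22xc

Longitude subsquare a = 0; −1 → -1, wraps to 23 = x, carry into square.
Longitude square 3; −1 → 2.
Latitude subsquare b = 1; +1 → 2 = c.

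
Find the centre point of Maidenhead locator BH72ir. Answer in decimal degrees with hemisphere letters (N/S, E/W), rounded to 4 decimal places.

17.2708° S, 145.2917° W

Field B=1, H=7: +1·20° lon, +7·10° lat → SW at lon -160°, lat -20°.
Square 7, 2: +7·2° lon, +2·1° lat → SW at lon -146°, lat -18°.
Subsquare i=8, r=17: +8·0.0833333° lon, +17·0.0416667° lat → SW at lon -145.333°, lat -17.2917°.
Cell spans 0.0833333° lon × 0.0416667° lat. Centre is SW corner plus half of each.
latitude 17.2708° S, longitude 145.2917° W.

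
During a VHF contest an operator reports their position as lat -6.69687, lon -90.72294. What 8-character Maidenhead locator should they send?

EI43ph32

Add 180° to longitude and 90° to latitude: 89.27706, 83.30313.
Field (20°×10°, letters A–R): lon ⌊89.27706/20⌋ = 4 → E; lat ⌊83.30313/10⌋ = 8 → I.
Square (2°×1°, digits 0–9): lon ⌊9.27706/2⌋ = 4; lat ⌊3.30313/1⌋ = 3.
Subsquare (5′×2.5′, letters a–x): lon ⌊1.27706/0.0833333⌋ = 15 → p; lat ⌊0.30313/0.0416667⌋ = 7 → h.
Extended square (30″×15″, digits 0–9): lon ⌊0.02706/0.00833333⌋ = 3; lat ⌊0.01146/0.00416667⌋ = 2.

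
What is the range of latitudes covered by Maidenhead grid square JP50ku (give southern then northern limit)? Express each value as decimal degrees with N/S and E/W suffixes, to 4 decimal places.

Field J=9, P=15: +9·20° lon, +15·10° lat → SW at lon 0°, lat 60°.
Square 5, 0: +5·2° lon, +0·1° lat → SW at lon 10°, lat 60°.
Subsquare k=10, u=20: +10·0.0833333° lon, +20·0.0416667° lat → SW at lon 10.8333°, lat 60.8333°.
Cell spans 0.0833333° lon × 0.0416667° lat.
south 60.8333° N, north 60.8750° N.

60.8333° N, 60.8750° N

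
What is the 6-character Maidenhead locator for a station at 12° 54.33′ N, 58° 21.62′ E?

Shift to the Maidenhead origin (180°W, 90°S): lon 238.3603, lat 102.9055.
Field: 238.3603/20 → 11 → L, 102.9055/10 → 10 → K; chars LK.
Square: 18.3603/2 → 9, 2.9055/1 → 2; chars 92.
Subsquare: 0.3603/0.0833333 → 4 → e, 0.9055/0.0416667 → 21 → v; chars ev.

LK92ev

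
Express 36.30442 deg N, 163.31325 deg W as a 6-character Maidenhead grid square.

Offset from 180°W / 90°S: lon 16.6867°, lat 126.3044°.
Field: 16.6867/20 → 0 → A, 126.3044/10 → 12 → M; chars AM.
Square: 16.6867/2 → 8, 6.3044/1 → 6; chars 86.
Subsquare: 0.6867/0.0833333 → 8 → i, 0.3044/0.0416667 → 7 → h; chars ih.

AM86ih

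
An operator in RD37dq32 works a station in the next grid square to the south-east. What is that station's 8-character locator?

Longitude extended square 3; +1 → 4.
Latitude extended square 2; −1 → 1.

RD37dq41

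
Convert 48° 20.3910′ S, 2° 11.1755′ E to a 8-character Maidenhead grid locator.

JE11cp28

Add 180° to longitude and 90° to latitude: 182.18626, 41.66015.
Field: lon ⌊182.18626/20⌋ = 9 → J; lat ⌊41.66015/10⌋ = 4 → E.
Square: lon ⌊2.18626/2⌋ = 1; lat ⌊1.66015/1⌋ = 1.
Subsquare: lon ⌊0.18626/0.0833333⌋ = 2 → c; lat ⌊0.66015/0.0416667⌋ = 15 → p.
Extended square: lon ⌊0.01959/0.00833333⌋ = 2; lat ⌊0.03515/0.00416667⌋ = 8.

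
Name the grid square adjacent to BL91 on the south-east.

CL00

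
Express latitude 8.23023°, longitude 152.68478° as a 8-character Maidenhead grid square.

QJ68if25

Shift to the Maidenhead origin (180°W, 90°S): lon 332.68478, lat 98.23023.
Field: lon ⌊332.68478/20⌋ = 16 → Q; lat ⌊98.23023/10⌋ = 9 → J.
Square: lon ⌊12.68478/2⌋ = 6; lat ⌊8.23023/1⌋ = 8.
Subsquare: lon ⌊0.68478/0.0833333⌋ = 8 → i; lat ⌊0.23023/0.0416667⌋ = 5 → f.
Extended square: lon ⌊0.01811/0.00833333⌋ = 2; lat ⌊0.02190/0.00416667⌋ = 5.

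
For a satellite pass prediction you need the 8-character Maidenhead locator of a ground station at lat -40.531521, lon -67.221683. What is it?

FE69jl32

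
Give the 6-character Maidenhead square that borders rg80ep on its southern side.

Latitude subsquare p = 15; −1 → 14 = o.
The longitude characters are unchanged.

RG80eo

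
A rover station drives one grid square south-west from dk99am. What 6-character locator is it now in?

DK89xl

Longitude subsquare a = 0; −1 → -1, wraps to 23 = x, carry into square.
Longitude square 9; −1 → 8.
Latitude subsquare m = 12; −1 → 11 = l.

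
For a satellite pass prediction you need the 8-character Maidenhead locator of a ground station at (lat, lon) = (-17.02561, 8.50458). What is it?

JH42gx03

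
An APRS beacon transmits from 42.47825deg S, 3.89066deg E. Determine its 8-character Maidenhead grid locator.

JE17wm65

Shift to the Maidenhead origin (180°W, 90°S): lon 183.89066, lat 47.52175.
Field: lon ⌊183.89066/20⌋ = 9 → J; lat ⌊47.52175/10⌋ = 4 → E.
Square: lon ⌊3.89066/2⌋ = 1; lat ⌊7.52175/1⌋ = 7.
Subsquare: lon ⌊1.89066/0.0833333⌋ = 22 → w; lat ⌊0.52175/0.0416667⌋ = 12 → m.
Extended square: lon ⌊0.05733/0.00833333⌋ = 6; lat ⌊0.02175/0.00416667⌋ = 5.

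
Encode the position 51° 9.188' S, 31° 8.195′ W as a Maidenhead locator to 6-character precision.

HD48ku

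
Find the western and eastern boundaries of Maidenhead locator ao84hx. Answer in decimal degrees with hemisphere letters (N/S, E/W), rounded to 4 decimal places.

163.4167° W, 163.3333° W

Field A=0, O=14: +0·20° lon, +14·10° lat → SW at lon -180°, lat 50°.
Square 8, 4: +8·2° lon, +4·1° lat → SW at lon -164°, lat 54°.
Subsquare h=7, x=23: +7·0.0833333° lon, +23·0.0416667° lat → SW at lon -163.417°, lat 54.9583°.
Cell spans 0.0833333° lon × 0.0416667° lat.
west 163.4167° W, east 163.3333° W.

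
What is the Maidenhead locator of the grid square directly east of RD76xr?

RD86ar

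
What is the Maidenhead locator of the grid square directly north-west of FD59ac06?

Longitude extended square 0; −1 → -1, wraps to 9, carry into subsquare.
Longitude subsquare a = 0; −1 → -1, wraps to 23 = x, carry into square.
Longitude square 5; −1 → 4.
Latitude extended square 6; +1 → 7.

FD49xc97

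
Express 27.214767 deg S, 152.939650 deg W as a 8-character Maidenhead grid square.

Add 180° to longitude and 90° to latitude: 27.06035, 62.78523.
Field (20°×10°, letters A–R): 27.06035/20 → 1 → B, 62.78523/10 → 6 → G; chars BG.
Square (2°×1°, digits 0–9): 7.06035/2 → 3, 2.78523/1 → 2; chars 32.
Subsquare (5′×2.5′, letters a–x): 1.06035/0.0833333 → 12 → m, 0.78523/0.0416667 → 18 → s; chars ms.
Extended square (30″×15″, digits 0–9): 0.06035/0.00833333 → 7, 0.03523/0.00416667 → 8; chars 78.

BG32ms78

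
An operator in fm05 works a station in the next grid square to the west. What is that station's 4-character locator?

EM95

Longitude square 0; −1 → -1, wraps to 9, carry into field.
Longitude field F = 5; −1 → 4 = E.
The latitude characters are unchanged.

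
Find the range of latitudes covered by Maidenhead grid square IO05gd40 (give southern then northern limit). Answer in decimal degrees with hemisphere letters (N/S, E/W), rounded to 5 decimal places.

Field I=8, O=14: +8·20° lon, +14·10° lat → SW at lon -20°, lat 50°.
Square 0, 5: +0·2° lon, +5·1° lat → SW at lon -20°, lat 55°.
Subsquare g=6, d=3: +6·0.0833333° lon, +3·0.0416667° lat → SW at lon -19.5°, lat 55.125°.
Extended square 4, 0: +4·0.00833333° lon, +0·0.00416667° lat → SW at lon -19.4667°, lat 55.125°.
Cell spans 0.00833333° lon × 0.00416667° lat.
south 55.12500° N, north 55.12917° N.

55.12500° N, 55.12917° N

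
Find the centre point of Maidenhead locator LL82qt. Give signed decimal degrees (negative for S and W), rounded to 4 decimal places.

22.8125, 57.3750

Field L=11, L=11: +11·20° lon, +11·10° lat → SW at lon 40°, lat 20°.
Square 8, 2: +8·2° lon, +2·1° lat → SW at lon 56°, lat 22°.
Subsquare q=16, t=19: +16·0.0833333° lon, +19·0.0416667° lat → SW at lon 57.3333°, lat 22.7917°.
Cell spans 0.0833333° lon × 0.0416667° lat. Centre is SW corner plus half of each.
latitude 22.8125, longitude 57.3750.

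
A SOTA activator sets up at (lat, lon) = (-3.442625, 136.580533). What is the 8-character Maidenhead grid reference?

PI86gn93

Add 180° to longitude and 90° to latitude: 316.58053, 86.55737.
Field: lon ⌊316.58053/20⌋ = 15 → P; lat ⌊86.55737/10⌋ = 8 → I.
Square: lon ⌊16.58053/2⌋ = 8; lat ⌊6.55737/1⌋ = 6.
Subsquare: lon ⌊0.58053/0.0833333⌋ = 6 → g; lat ⌊0.55737/0.0416667⌋ = 13 → n.
Extended square: lon ⌊0.08053/0.00833333⌋ = 9; lat ⌊0.01571/0.00416667⌋ = 3.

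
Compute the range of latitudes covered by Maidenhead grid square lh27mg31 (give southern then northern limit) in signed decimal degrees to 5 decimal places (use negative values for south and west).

-12.74583, -12.74167

Field L=11, H=7: +11·20° lon, +7·10° lat → SW at lon 40°, lat -20°.
Square 2, 7: +2·2° lon, +7·1° lat → SW at lon 44°, lat -13°.
Subsquare m=12, g=6: +12·0.0833333° lon, +6·0.0416667° lat → SW at lon 45°, lat -12.75°.
Extended square 3, 1: +3·0.00833333° lon, +1·0.00416667° lat → SW at lon 45.025°, lat -12.7458°.
Cell spans 0.00833333° lon × 0.00416667° lat.
south -12.74583, north -12.74167.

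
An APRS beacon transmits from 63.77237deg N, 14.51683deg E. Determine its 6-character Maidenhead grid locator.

Offset from 180°W / 90°S: lon 194.5168°, lat 153.7724°.
Field: 194.5168/20 → 9 → J, 153.7724/10 → 15 → P; chars JP.
Square: 14.5168/2 → 7, 3.7724/1 → 3; chars 73.
Subsquare: 0.5168/0.0833333 → 6 → g, 0.7724/0.0416667 → 18 → s; chars gs.

JP73gs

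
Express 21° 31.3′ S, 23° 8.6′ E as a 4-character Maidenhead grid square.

Offset from 180°W / 90°S: lon 203.14°, lat 68.48°.
Field (20°×10°, letters A–R): lon ⌊203.14/20⌋ = 10 → K; lat ⌊68.48/10⌋ = 6 → G.
Square (2°×1°, digits 0–9): lon ⌊3.14/2⌋ = 1; lat ⌊8.48/1⌋ = 8.

KG18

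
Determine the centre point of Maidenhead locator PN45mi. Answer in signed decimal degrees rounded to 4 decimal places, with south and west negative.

45.3542, 129.0417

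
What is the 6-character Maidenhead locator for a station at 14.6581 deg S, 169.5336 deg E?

Add 180° to longitude and 90° to latitude: 349.5336, 75.3419.
Field: lon ⌊349.5336/20⌋ = 17 → R; lat ⌊75.3419/10⌋ = 7 → H.
Square: lon ⌊9.5336/2⌋ = 4; lat ⌊5.3419/1⌋ = 5.
Subsquare: lon ⌊1.5336/0.0833333⌋ = 18 → s; lat ⌊0.3419/0.0416667⌋ = 8 → i.

RH45si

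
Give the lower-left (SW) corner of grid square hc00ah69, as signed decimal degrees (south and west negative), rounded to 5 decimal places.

Field H=7, C=2: +7·20° lon, +2·10° lat → SW at lon -40°, lat -70°.
Square 0, 0: +0·2° lon, +0·1° lat → SW at lon -40°, lat -70°.
Subsquare a=0, h=7: +0·0.0833333° lon, +7·0.0416667° lat → SW at lon -40°, lat -69.7083°.
Extended square 6, 9: +6·0.00833333° lon, +9·0.00416667° lat → SW at lon -39.95°, lat -69.6708°.
latitude -69.67083, longitude -39.95000.

-69.67083, -39.95000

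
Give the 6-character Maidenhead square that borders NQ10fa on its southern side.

NP19fx

Latitude subsquare a = 0; −1 → -1, wraps to 23 = x, carry into square.
Latitude square 0; −1 → -1, wraps to 9, carry into field.
Latitude field Q = 16; −1 → 15 = P.
The longitude characters are unchanged.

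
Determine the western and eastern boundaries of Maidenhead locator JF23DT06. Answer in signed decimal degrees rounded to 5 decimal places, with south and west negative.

4.25000, 4.25833

Field J=9, F=5: +9·20° lon, +5·10° lat → SW at lon 0°, lat -40°.
Square 2, 3: +2·2° lon, +3·1° lat → SW at lon 4°, lat -37°.
Subsquare d=3, t=19: +3·0.0833333° lon, +19·0.0416667° lat → SW at lon 4.25°, lat -36.2083°.
Extended square 0, 6: +0·0.00833333° lon, +6·0.00416667° lat → SW at lon 4.25°, lat -36.1833°.
Cell spans 0.00833333° lon × 0.00416667° lat.
west 4.25000, east 4.25833.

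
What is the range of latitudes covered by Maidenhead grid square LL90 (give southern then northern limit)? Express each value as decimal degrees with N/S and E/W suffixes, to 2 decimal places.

20.00° N, 21.00° N

Field L=11, L=11: +11·20° lon, +11·10° lat → SW at lon 40°, lat 20°.
Square 9, 0: +9·2° lon, +0·1° lat → SW at lon 58°, lat 20°.
Cell spans 2° lon × 1° lat.
south 20.00° N, north 21.00° N.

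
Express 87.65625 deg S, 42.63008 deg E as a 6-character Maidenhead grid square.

Offset from 180°W / 90°S: lon 222.6301°, lat 2.3438°.
Field: 222.6301/20 → 11 → L, 2.3438/10 → 0 → A; chars LA.
Square: 2.6301/2 → 1, 2.3438/1 → 2; chars 12.
Subsquare: 0.6301/0.0833333 → 7 → h, 0.3438/0.0416667 → 8 → i; chars hi.

LA12hi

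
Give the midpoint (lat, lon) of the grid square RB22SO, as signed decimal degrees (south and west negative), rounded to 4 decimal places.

Field R=17, B=1: +17·20° lon, +1·10° lat → SW at lon 160°, lat -80°.
Square 2, 2: +2·2° lon, +2·1° lat → SW at lon 164°, lat -78°.
Subsquare s=18, o=14: +18·0.0833333° lon, +14·0.0416667° lat → SW at lon 165.5°, lat -77.4167°.
Cell spans 0.0833333° lon × 0.0416667° lat. Centre is SW corner plus half of each.
latitude -77.3958, longitude 165.5417.

-77.3958, 165.5417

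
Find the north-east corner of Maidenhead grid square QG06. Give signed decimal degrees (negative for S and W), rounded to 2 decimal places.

Field Q=16, G=6: +16·20° lon, +6·10° lat → SW at lon 140°, lat -30°.
Square 0, 6: +0·2° lon, +6·1° lat → SW at lon 140°, lat -24°.
Cell spans 2° lon × 1° lat. NE corner is SW corner plus one full cell.
latitude -23.00, longitude 142.00.

-23.00, 142.00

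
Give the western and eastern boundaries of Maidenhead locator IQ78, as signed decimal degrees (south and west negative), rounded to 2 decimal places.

Field I=8, Q=16: +8·20° lon, +16·10° lat → SW at lon -20°, lat 70°.
Square 7, 8: +7·2° lon, +8·1° lat → SW at lon -6°, lat 78°.
Cell spans 2° lon × 1° lat.
west -6.00, east -4.00.

-6.00, -4.00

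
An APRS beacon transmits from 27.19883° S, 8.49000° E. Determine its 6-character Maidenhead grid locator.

JG42ft

Offset from 180°W / 90°S: lon 188.4900°, lat 62.8012°.
Field: lon ⌊188.4900/20⌋ = 9 → J; lat ⌊62.8012/10⌋ = 6 → G.
Square: lon ⌊8.4900/2⌋ = 4; lat ⌊2.8012/1⌋ = 2.
Subsquare: lon ⌊0.4900/0.0833333⌋ = 5 → f; lat ⌊0.8012/0.0416667⌋ = 19 → t.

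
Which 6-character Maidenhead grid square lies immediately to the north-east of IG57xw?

IG67ax

Longitude subsquare x = 23; +1 → 24, wraps to 0 = a, carry into square.
Longitude square 5; +1 → 6.
Latitude subsquare w = 22; +1 → 23 = x.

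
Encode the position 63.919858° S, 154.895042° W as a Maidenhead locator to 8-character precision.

BC26nb29

Add 180° to longitude and 90° to latitude: 25.10496, 26.08014.
Field (20°×10°, letters A–R): lon ⌊25.10496/20⌋ = 1 → B; lat ⌊26.08014/10⌋ = 2 → C.
Square (2°×1°, digits 0–9): lon ⌊5.10496/2⌋ = 2; lat ⌊6.08014/1⌋ = 6.
Subsquare (5′×2.5′, letters a–x): lon ⌊1.10496/0.0833333⌋ = 13 → n; lat ⌊0.08014/0.0416667⌋ = 1 → b.
Extended square (30″×15″, digits 0–9): lon ⌊0.02162/0.00833333⌋ = 2; lat ⌊0.03848/0.00416667⌋ = 9.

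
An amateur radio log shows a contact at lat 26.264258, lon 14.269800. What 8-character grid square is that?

JL76dg23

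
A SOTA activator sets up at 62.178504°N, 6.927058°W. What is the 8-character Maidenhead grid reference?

Shift to the Maidenhead origin (180°W, 90°S): lon 173.07294, lat 152.17850.
Field: 173.07294/20 → 8 → I, 152.17850/10 → 15 → P; chars IP.
Square: 13.07294/2 → 6, 2.17850/1 → 2; chars 62.
Subsquare: 1.07294/0.0833333 → 12 → m, 0.17850/0.0416667 → 4 → e; chars me.
Extended square: 0.07294/0.00833333 → 8, 0.01184/0.00416667 → 2; chars 82.

IP62me82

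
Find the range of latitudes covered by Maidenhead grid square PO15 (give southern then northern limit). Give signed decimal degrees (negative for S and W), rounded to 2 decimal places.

Field P=15, O=14: +15·20° lon, +14·10° lat → SW at lon 120°, lat 50°.
Square 1, 5: +1·2° lon, +5·1° lat → SW at lon 122°, lat 55°.
Cell spans 2° lon × 1° lat.
south 55.00, north 56.00.

55.00, 56.00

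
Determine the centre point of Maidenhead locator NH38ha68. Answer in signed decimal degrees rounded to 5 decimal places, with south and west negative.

Field N=13, H=7: +13·20° lon, +7·10° lat → SW at lon 80°, lat -20°.
Square 3, 8: +3·2° lon, +8·1° lat → SW at lon 86°, lat -12°.
Subsquare h=7, a=0: +7·0.0833333° lon, +0·0.0416667° lat → SW at lon 86.5833°, lat -12°.
Extended square 6, 8: +6·0.00833333° lon, +8·0.00416667° lat → SW at lon 86.6333°, lat -11.9667°.
Cell spans 0.00833333° lon × 0.00416667° lat. Centre is SW corner plus half of each.
latitude -11.96458, longitude 86.63750.

-11.96458, 86.63750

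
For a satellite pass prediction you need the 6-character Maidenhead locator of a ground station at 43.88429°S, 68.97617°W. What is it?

FE56mc

Offset from 180°W / 90°S: lon 111.0238°, lat 46.1157°.
Field: lon ⌊111.0238/20⌋ = 5 → F; lat ⌊46.1157/10⌋ = 4 → E.
Square: lon ⌊11.0238/2⌋ = 5; lat ⌊6.1157/1⌋ = 6.
Subsquare: lon ⌊1.0238/0.0833333⌋ = 12 → m; lat ⌊0.1157/0.0416667⌋ = 2 → c.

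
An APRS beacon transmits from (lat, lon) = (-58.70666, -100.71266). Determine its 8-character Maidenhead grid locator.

DD91ph40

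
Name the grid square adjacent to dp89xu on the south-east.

Longitude subsquare x = 23; +1 → 24, wraps to 0 = a, carry into square.
Longitude square 8; +1 → 9.
Latitude subsquare u = 20; −1 → 19 = t.

DP99at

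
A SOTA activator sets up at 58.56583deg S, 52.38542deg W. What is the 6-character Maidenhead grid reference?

Shift to the Maidenhead origin (180°W, 90°S): lon 127.6146, lat 31.4342.
Field: lon ⌊127.6146/20⌋ = 6 → G; lat ⌊31.4342/10⌋ = 3 → D.
Square: lon ⌊7.6146/2⌋ = 3; lat ⌊1.4342/1⌋ = 1.
Subsquare: lon ⌊1.6146/0.0833333⌋ = 19 → t; lat ⌊0.4342/0.0416667⌋ = 10 → k.

GD31tk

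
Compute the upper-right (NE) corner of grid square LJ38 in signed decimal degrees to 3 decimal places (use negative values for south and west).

Field L=11, J=9: +11·20° lon, +9·10° lat → SW at lon 40°, lat 0°.
Square 3, 8: +3·2° lon, +8·1° lat → SW at lon 46°, lat 8°.
Cell spans 2° lon × 1° lat. NE corner is SW corner plus one full cell.
latitude 9.000, longitude 48.000.

9.000, 48.000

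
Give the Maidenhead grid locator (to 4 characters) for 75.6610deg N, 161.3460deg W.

AQ95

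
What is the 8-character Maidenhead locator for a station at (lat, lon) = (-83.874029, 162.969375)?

RA16ld60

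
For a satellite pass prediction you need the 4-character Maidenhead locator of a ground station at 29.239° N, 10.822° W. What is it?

IL49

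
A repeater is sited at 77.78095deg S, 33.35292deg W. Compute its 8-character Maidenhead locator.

Offset from 180°W / 90°S: lon 146.64708°, lat 12.21905°.
Field (20°×10°, letters A–R): lon ⌊146.64708/20⌋ = 7 → H; lat ⌊12.21905/10⌋ = 1 → B.
Square (2°×1°, digits 0–9): lon ⌊6.64708/2⌋ = 3; lat ⌊2.21905/1⌋ = 2.
Subsquare (5′×2.5′, letters a–x): lon ⌊0.64708/0.0833333⌋ = 7 → h; lat ⌊0.21905/0.0416667⌋ = 5 → f.
Extended square (30″×15″, digits 0–9): lon ⌊0.06375/0.00833333⌋ = 7; lat ⌊0.01072/0.00416667⌋ = 2.

HB32hf72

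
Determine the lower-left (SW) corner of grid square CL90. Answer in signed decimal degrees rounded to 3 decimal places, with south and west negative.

Field C=2, L=11: +2·20° lon, +11·10° lat → SW at lon -140°, lat 20°.
Square 9, 0: +9·2° lon, +0·1° lat → SW at lon -122°, lat 20°.
latitude 20.000, longitude -122.000.

20.000, -122.000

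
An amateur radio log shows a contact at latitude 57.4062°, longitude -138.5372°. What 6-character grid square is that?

CO07rj

Shift to the Maidenhead origin (180°W, 90°S): lon 41.4628, lat 147.4062.
Field (20°×10°, letters A–R): 41.4628/20 → 2 → C, 147.4062/10 → 14 → O; chars CO.
Square (2°×1°, digits 0–9): 1.4628/2 → 0, 7.4062/1 → 7; chars 07.
Subsquare (5′×2.5′, letters a–x): 1.4628/0.0833333 → 17 → r, 0.4062/0.0416667 → 9 → j; chars rj.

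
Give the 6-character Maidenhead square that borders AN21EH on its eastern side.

AN21fh

Longitude subsquare e = 4; +1 → 5 = f.
The latitude characters are unchanged.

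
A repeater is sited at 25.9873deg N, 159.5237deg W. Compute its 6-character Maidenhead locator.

Shift to the Maidenhead origin (180°W, 90°S): lon 20.4763, lat 115.9873.
Field: 20.4763/20 → 1 → B, 115.9873/10 → 11 → L; chars BL.
Square: 0.4763/2 → 0, 5.9873/1 → 5; chars 05.
Subsquare: 0.4763/0.0833333 → 5 → f, 0.9873/0.0416667 → 23 → x; chars fx.

BL05fx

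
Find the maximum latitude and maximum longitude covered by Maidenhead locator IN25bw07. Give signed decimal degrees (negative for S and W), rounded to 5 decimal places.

45.95000, -15.90833

Field I=8, N=13: +8·20° lon, +13·10° lat → SW at lon -20°, lat 40°.
Square 2, 5: +2·2° lon, +5·1° lat → SW at lon -16°, lat 45°.
Subsquare b=1, w=22: +1·0.0833333° lon, +22·0.0416667° lat → SW at lon -15.9167°, lat 45.9167°.
Extended square 0, 7: +0·0.00833333° lon, +7·0.00416667° lat → SW at lon -15.9167°, lat 45.9458°.
Cell spans 0.00833333° lon × 0.00416667° lat. NE corner is SW corner plus one full cell.
latitude 45.95000, longitude -15.90833.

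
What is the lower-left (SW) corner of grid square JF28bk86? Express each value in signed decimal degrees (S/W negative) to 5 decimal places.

Field J=9, F=5: +9·20° lon, +5·10° lat → SW at lon 0°, lat -40°.
Square 2, 8: +2·2° lon, +8·1° lat → SW at lon 4°, lat -32°.
Subsquare b=1, k=10: +1·0.0833333° lon, +10·0.0416667° lat → SW at lon 4.08333°, lat -31.5833°.
Extended square 8, 6: +8·0.00833333° lon, +6·0.00416667° lat → SW at lon 4.15°, lat -31.5583°.
latitude -31.55833, longitude 4.15000.

-31.55833, 4.15000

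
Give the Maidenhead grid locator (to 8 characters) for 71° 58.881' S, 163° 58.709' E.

RB18xa74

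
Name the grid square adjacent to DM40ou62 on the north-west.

Longitude extended square 6; −1 → 5.
Latitude extended square 2; +1 → 3.

DM40ou53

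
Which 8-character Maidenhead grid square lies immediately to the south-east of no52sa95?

Longitude extended square 9; +1 → 10, wraps to 0, carry into subsquare.
Longitude subsquare s = 18; +1 → 19 = t.
Latitude extended square 5; −1 → 4.

NO52ta04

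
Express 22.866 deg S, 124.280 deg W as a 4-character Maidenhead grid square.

CG77

Offset from 180°W / 90°S: lon 55.72°, lat 67.13°.
Field: lon ⌊55.72/20⌋ = 2 → C; lat ⌊67.13/10⌋ = 6 → G.
Square: lon ⌊15.72/2⌋ = 7; lat ⌊7.13/1⌋ = 7.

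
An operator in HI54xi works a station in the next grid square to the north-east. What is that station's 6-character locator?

HI64aj

Longitude subsquare x = 23; +1 → 24, wraps to 0 = a, carry into square.
Longitude square 5; +1 → 6.
Latitude subsquare i = 8; +1 → 9 = j.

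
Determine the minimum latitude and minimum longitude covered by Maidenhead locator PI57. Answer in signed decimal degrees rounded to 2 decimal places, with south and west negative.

-3.00, 130.00

Field P=15, I=8: +15·20° lon, +8·10° lat → SW at lon 120°, lat -10°.
Square 5, 7: +5·2° lon, +7·1° lat → SW at lon 130°, lat -3°.
latitude -3.00, longitude 130.00.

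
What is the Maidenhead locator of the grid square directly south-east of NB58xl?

NB68ak

Longitude subsquare x = 23; +1 → 24, wraps to 0 = a, carry into square.
Longitude square 5; +1 → 6.
Latitude subsquare l = 11; −1 → 10 = k.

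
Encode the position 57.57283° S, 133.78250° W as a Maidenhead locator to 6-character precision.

CD32ck

Offset from 180°W / 90°S: lon 46.2175°, lat 32.4272°.
Field: 46.2175/20 → 2 → C, 32.4272/10 → 3 → D; chars CD.
Square: 6.2175/2 → 3, 2.4272/1 → 2; chars 32.
Subsquare: 0.2175/0.0833333 → 2 → c, 0.4272/0.0416667 → 10 → k; chars ck.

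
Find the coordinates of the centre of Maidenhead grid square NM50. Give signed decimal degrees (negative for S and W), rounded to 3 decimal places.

Field N=13, M=12: +13·20° lon, +12·10° lat → SW at lon 80°, lat 30°.
Square 5, 0: +5·2° lon, +0·1° lat → SW at lon 90°, lat 30°.
Cell spans 2° lon × 1° lat. Centre is SW corner plus half of each.
latitude 30.500, longitude 91.000.

30.500, 91.000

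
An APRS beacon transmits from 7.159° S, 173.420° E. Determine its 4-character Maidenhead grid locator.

RI62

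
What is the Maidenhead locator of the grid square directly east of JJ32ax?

Longitude subsquare a = 0; +1 → 1 = b.
The latitude characters are unchanged.

JJ32bx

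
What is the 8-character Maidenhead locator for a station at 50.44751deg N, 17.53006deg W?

IO10fk67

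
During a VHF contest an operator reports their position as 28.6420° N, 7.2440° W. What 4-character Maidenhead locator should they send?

Add 180° to longitude and 90° to latitude: 172.76, 118.64.
Field: lon ⌊172.76/20⌋ = 8 → I; lat ⌊118.64/10⌋ = 11 → L.
Square: lon ⌊12.76/2⌋ = 6; lat ⌊8.64/1⌋ = 8.

IL68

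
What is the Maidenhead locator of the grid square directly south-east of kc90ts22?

Longitude extended square 2; +1 → 3.
Latitude extended square 2; −1 → 1.

KC90ts31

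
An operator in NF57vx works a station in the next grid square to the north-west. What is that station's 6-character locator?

NF58ua

Longitude subsquare v = 21; −1 → 20 = u.
Latitude subsquare x = 23; +1 → 24, wraps to 0 = a, carry into square.
Latitude square 7; +1 → 8.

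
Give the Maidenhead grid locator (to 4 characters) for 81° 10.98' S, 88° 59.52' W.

Add 180° to longitude and 90° to latitude: 91.01, 8.82.
Field: 91.01/20 → 4 → E, 8.82/10 → 0 → A; chars EA.
Square: 11.01/2 → 5, 8.82/1 → 8; chars 58.

EA58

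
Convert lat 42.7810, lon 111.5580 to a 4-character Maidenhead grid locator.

ON52

Offset from 180°W / 90°S: lon 291.56°, lat 132.78°.
Field (20°×10°, letters A–R): 291.56/20 → 14 → O, 132.78/10 → 13 → N; chars ON.
Square (2°×1°, digits 0–9): 11.56/2 → 5, 2.78/1 → 2; chars 52.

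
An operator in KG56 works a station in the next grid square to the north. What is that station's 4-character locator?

Latitude square 6; +1 → 7.
The longitude characters are unchanged.

KG57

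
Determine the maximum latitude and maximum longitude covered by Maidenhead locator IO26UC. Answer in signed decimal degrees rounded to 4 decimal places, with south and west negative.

Field I=8, O=14: +8·20° lon, +14·10° lat → SW at lon -20°, lat 50°.
Square 2, 6: +2·2° lon, +6·1° lat → SW at lon -16°, lat 56°.
Subsquare u=20, c=2: +20·0.0833333° lon, +2·0.0416667° lat → SW at lon -14.3333°, lat 56.0833°.
Cell spans 0.0833333° lon × 0.0416667° lat. NE corner is SW corner plus one full cell.
latitude 56.1250, longitude -14.2500.

56.1250, -14.2500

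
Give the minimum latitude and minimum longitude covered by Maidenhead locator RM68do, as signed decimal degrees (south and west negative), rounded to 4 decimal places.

Field R=17, M=12: +17·20° lon, +12·10° lat → SW at lon 160°, lat 30°.
Square 6, 8: +6·2° lon, +8·1° lat → SW at lon 172°, lat 38°.
Subsquare d=3, o=14: +3·0.0833333° lon, +14·0.0416667° lat → SW at lon 172.25°, lat 38.5833°.
latitude 38.5833, longitude 172.2500.

38.5833, 172.2500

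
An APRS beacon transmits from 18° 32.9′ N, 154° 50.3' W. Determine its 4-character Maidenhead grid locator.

BK28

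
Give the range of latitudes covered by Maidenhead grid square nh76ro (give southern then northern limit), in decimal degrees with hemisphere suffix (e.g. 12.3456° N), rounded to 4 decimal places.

Field N=13, H=7: +13·20° lon, +7·10° lat → SW at lon 80°, lat -20°.
Square 7, 6: +7·2° lon, +6·1° lat → SW at lon 94°, lat -14°.
Subsquare r=17, o=14: +17·0.0833333° lon, +14·0.0416667° lat → SW at lon 95.4167°, lat -13.4167°.
Cell spans 0.0833333° lon × 0.0416667° lat.
south 13.4167° S, north 13.3750° S.

13.4167° S, 13.3750° S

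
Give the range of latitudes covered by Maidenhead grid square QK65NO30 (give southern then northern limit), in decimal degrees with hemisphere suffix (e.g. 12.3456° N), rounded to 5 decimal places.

Field Q=16, K=10: +16·20° lon, +10·10° lat → SW at lon 140°, lat 10°.
Square 6, 5: +6·2° lon, +5·1° lat → SW at lon 152°, lat 15°.
Subsquare n=13, o=14: +13·0.0833333° lon, +14·0.0416667° lat → SW at lon 153.083°, lat 15.5833°.
Extended square 3, 0: +3·0.00833333° lon, +0·0.00416667° lat → SW at lon 153.108°, lat 15.5833°.
Cell spans 0.00833333° lon × 0.00416667° lat.
south 15.58333° N, north 15.58750° N.

15.58333° N, 15.58750° N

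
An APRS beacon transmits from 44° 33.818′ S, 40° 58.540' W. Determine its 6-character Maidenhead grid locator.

Add 180° to longitude and 90° to latitude: 139.0243, 45.4364.
Field: lon ⌊139.0243/20⌋ = 6 → G; lat ⌊45.4364/10⌋ = 4 → E.
Square: lon ⌊19.0243/2⌋ = 9; lat ⌊5.4364/1⌋ = 5.
Subsquare: lon ⌊1.0243/0.0833333⌋ = 12 → m; lat ⌊0.4364/0.0416667⌋ = 10 → k.

GE95mk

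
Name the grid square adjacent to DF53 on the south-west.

DF42

Longitude square 5; −1 → 4.
Latitude square 3; −1 → 2.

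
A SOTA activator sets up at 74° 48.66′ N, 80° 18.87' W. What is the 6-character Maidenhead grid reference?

Add 180° to longitude and 90° to latitude: 99.6855, 164.8110.
Field: 99.6855/20 → 4 → E, 164.8110/10 → 16 → Q; chars EQ.
Square: 19.6855/2 → 9, 4.8110/1 → 4; chars 94.
Subsquare: 1.6855/0.0833333 → 20 → u, 0.8110/0.0416667 → 19 → t; chars ut.

EQ94ut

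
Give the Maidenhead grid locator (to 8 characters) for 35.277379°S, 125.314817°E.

PF24pr73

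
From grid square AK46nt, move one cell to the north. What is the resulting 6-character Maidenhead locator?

Latitude subsquare t = 19; +1 → 20 = u.
The longitude characters are unchanged.

AK46nu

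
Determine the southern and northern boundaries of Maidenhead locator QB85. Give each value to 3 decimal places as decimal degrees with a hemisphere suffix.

75.000° S, 74.000° S

Field Q=16, B=1: +16·20° lon, +1·10° lat → SW at lon 140°, lat -80°.
Square 8, 5: +8·2° lon, +5·1° lat → SW at lon 156°, lat -75°.
Cell spans 2° lon × 1° lat.
south 75.000° S, north 74.000° S.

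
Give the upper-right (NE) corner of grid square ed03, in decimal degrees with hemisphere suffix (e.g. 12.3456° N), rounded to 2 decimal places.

Field E=4, D=3: +4·20° lon, +3·10° lat → SW at lon -100°, lat -60°.
Square 0, 3: +0·2° lon, +3·1° lat → SW at lon -100°, lat -57°.
Cell spans 2° lon × 1° lat. NE corner is SW corner plus one full cell.
latitude 56.00° S, longitude 98.00° W.

56.00° S, 98.00° W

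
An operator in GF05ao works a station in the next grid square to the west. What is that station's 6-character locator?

Longitude subsquare a = 0; −1 → -1, wraps to 23 = x, carry into square.
Longitude square 0; −1 → -1, wraps to 9, carry into field.
Longitude field G = 6; −1 → 5 = F.
The latitude characters are unchanged.

FF95xo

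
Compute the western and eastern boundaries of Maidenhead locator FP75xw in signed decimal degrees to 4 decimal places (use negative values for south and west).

-64.0833, -64.0000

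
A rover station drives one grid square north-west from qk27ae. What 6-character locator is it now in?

Longitude subsquare a = 0; −1 → -1, wraps to 23 = x, carry into square.
Longitude square 2; −1 → 1.
Latitude subsquare e = 4; +1 → 5 = f.

QK17xf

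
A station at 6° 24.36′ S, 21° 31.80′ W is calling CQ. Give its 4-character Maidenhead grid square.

HI93

Offset from 180°W / 90°S: lon 158.47°, lat 83.59°.
Field (20°×10°, letters A–R): 158.47/20 → 7 → H, 83.59/10 → 8 → I; chars HI.
Square (2°×1°, digits 0–9): 18.47/2 → 9, 3.59/1 → 3; chars 93.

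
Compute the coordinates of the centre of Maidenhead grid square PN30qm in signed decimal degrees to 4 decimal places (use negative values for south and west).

Field P=15, N=13: +15·20° lon, +13·10° lat → SW at lon 120°, lat 40°.
Square 3, 0: +3·2° lon, +0·1° lat → SW at lon 126°, lat 40°.
Subsquare q=16, m=12: +16·0.0833333° lon, +12·0.0416667° lat → SW at lon 127.333°, lat 40.5°.
Cell spans 0.0833333° lon × 0.0416667° lat. Centre is SW corner plus half of each.
latitude 40.5208, longitude 127.3750.

40.5208, 127.3750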